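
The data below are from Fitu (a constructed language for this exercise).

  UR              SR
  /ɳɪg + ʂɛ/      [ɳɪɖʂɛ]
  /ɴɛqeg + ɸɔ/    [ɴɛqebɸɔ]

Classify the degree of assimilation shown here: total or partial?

Underlying /g/ is realised as [ɖ] next to /ʂ/; /ʂ/ itself does not change.
/g/ is velar while /ʂ/ is retroflex; the output [ɖ] is retroflex, matching the trigger — so the feature that spreads is place.
Manner and voice are unchanged, so the assimilation is partial, not total.
The other alternating form patterns the same way: /g/ → [b] before /ɸ/ (velar → bilabial, matching bilabial) — only place changes, and always toward the following segment.

partial assimilation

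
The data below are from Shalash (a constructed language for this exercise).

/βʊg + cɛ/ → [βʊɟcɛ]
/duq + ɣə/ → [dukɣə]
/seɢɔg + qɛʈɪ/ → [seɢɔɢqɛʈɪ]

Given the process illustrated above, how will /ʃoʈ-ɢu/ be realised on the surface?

[ʃoqɢu]

The data show regressive place assimilation: /g/ → [ɟ] before /c/; /q/ → [k] before /ɣ/; /g/ → [ɢ] before /q/. In each pair only place changes, matching the following consonant, while manner and voice stay constant.
/ʈ/ is a voiceless retroflex stop. The following trigger /ɢ/ is uvular, so /ʈ/ must become uvular as well.
A voiceless uvular stop is [q], so the surface segment is [q].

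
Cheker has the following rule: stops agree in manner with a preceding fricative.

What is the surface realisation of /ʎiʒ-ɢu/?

[ʎiʒʁu]

/ɢ/ is a voiced uvular stop. The preceding trigger /ʒ/ is a fricative, so /ɢ/ must become a fricative as well.
A voiced uvular fricative is [ʁ], so the surface segment is [ʁ].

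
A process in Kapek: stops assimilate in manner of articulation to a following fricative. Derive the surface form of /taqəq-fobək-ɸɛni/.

[taqəχfobəxɸɛni]

/q/ is a voiceless uvular stop. The following trigger /f/ is a fricative, so /q/ must become a fricative as well.
A voiceless uvular fricative is [χ], so the surface segment is [χ].
The same rule applies at the second boundary: /k/ → [x] next to /ɸ/.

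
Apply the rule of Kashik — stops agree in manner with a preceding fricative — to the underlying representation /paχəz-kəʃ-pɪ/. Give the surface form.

[paχəzxəʃɸɪ]

/k/ is a voiceless velar stop. The preceding trigger /z/ is a fricative, so /k/ must become a fricative as well.
Changing only its manner to fricative gives [x] — the voiceless velar fricative.
The same rule applies at the second boundary: /p/ → [ɸ] next to /ʃ/.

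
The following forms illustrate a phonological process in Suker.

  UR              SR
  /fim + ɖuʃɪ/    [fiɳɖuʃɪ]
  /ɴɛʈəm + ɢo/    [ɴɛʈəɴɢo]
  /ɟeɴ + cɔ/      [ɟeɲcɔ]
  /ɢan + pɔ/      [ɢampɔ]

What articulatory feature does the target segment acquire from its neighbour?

Underlying /m/ is realised as [ɳ] next to /ɖ/; /ɖ/ itself does not change.
The change bilabial → retroflex matches the place of the following /ɖ/, identifying this as place assimilation.
The same holds elsewhere in the data: /m/ → [ɴ] before /ɢ/ (bilabial → uvular, matching uvular); /ɴ/ → [ɲ] before /c/ (uvular → palatal, matching palatal); /n/ → [m] before /p/ (alveolar → bilabial, matching bilabial) — only place changes, and always toward the following segment.

place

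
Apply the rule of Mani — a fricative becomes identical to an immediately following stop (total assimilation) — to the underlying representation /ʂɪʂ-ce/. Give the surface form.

/ʂ/ is the segment targeted by the rule; it sits immediately before /c/, so it assimilates completely and surfaces as [c].

[ʂɪcce]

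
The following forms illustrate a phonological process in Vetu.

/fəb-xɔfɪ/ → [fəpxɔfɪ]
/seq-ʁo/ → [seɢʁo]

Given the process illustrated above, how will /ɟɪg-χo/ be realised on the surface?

The data show regressive voicing assimilation: /b/ → [p] before /x/; /q/ → [ɢ] before /ʁ/. In each pair only voicing changes, matching the following consonant, while place and manner stay constant.
/g/ is a voiced velar stop. The following trigger /χ/ is voiceless, so /g/ must become voiceless as well.
A voiceless velar stop is [k], so the surface segment is [k].

[ɟɪkχo]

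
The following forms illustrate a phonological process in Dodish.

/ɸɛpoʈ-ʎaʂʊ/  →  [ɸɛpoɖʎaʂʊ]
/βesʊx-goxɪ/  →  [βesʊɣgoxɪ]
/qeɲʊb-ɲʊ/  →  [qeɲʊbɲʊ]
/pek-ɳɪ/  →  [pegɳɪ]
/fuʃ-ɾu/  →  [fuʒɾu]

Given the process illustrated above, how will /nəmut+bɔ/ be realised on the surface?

[nəmudbɔ]

The data show regressive voicing assimilation: /ʈ/ → [ɖ] before /ʎ/; /x/ → [ɣ] before /g/; /k/ → [g] before /ɳ/; /ʃ/ → [ʒ] before /ɾ/. In each pair only voicing changes, matching the following consonant, while place and manner stay constant.
Nothing changes in [qeɲʊbɲʊ]: there the adjacent consonants already agree in voicing (/b/ and /ɲ/ are both voiced), so this form is consistent with the same rule.
/t/ is a voiceless alveolar stop. The following trigger /b/ is voiced, so /t/ must become voiced as well.
The voiced alveolar stop is [d], so /t/ → [d].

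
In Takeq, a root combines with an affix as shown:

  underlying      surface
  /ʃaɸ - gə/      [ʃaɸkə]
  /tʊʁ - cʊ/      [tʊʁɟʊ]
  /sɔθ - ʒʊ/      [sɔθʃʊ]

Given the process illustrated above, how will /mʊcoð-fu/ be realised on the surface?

The data show progressive voicing assimilation: /g/ → [k] after /ɸ/; /c/ → [ɟ] after /ʁ/; /ʒ/ → [ʃ] after /θ/. In each pair only voicing changes, matching the preceding consonant, while place and manner stay constant.
/f/ is a voiceless labiodental fricative. The preceding trigger /ð/ is voiced, so /f/ must become voiced as well.
Changing only its voicing to voiced gives [v] — the voiced labiodental fricative.

[mʊcoðvu]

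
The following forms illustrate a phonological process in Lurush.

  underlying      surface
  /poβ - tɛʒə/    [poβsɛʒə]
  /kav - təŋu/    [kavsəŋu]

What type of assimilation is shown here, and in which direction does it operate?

progressive manner assimilation

Underlying /t/ is realised as [s] next to /β/; /β/ itself does not change.
/t/ is a stop while /β/ is a fricative; the output [s] is a fricative, matching the trigger — so the feature that spreads is manner.
Place and voice are unchanged, so the assimilation is partial, not total.
The same holds elsewhere in the data: /t/ → [s] after /v/ (stop → fricative, matching a fricative) — only manner changes, and always toward the preceding segment.
The trigger is the preceding segment, so the direction is progressive (perseverative).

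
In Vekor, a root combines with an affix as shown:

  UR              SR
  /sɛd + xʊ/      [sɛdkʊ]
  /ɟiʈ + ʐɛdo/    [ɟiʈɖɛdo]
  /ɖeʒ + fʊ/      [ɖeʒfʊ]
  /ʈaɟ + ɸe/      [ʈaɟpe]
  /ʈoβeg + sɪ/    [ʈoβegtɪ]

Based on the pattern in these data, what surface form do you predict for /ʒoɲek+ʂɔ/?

The data show progressive manner assimilation: /x/ → [k] after /d/; /ʐ/ → [ɖ] after /ʈ/; /ɸ/ → [p] after /ɟ/; /s/ → [t] after /g/. In each pair only manner changes, matching the preceding consonant, while place and voice stay constant.
No alternation appears in [ɖeʒfʊ]: there the adjacent consonants already agree in manner (/f/ and /ʒ/ are both fricatives), so this form is consistent with the same rule.
/ʂ/ is a voiceless retroflex fricative. The preceding trigger /k/ is a stop, so /ʂ/ must become a stop as well.
A voiceless retroflex stop is [ʈ], so the surface segment is [ʈ].

[ʒoɲekʈɔ]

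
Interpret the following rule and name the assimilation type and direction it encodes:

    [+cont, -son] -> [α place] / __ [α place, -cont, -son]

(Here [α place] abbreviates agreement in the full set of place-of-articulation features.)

regressive place assimilation

The rule copies the place features (abbreviated [place]) from the environment onto the target, so the assimilating feature is place.
The conditioning segment sits to the right of the focus bar, meaning the trigger follows the segment that changes — regressive assimilation.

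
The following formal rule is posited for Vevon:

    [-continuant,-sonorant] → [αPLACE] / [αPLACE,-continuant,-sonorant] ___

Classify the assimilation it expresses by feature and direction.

The rule copies the place features (abbreviated [PLACE]) from the environment onto the target, so the assimilating feature is place.
The conditioning segment sits to the left of the focus bar, meaning the trigger precedes the segment that changes — progressive assimilation.

progressive place assimilation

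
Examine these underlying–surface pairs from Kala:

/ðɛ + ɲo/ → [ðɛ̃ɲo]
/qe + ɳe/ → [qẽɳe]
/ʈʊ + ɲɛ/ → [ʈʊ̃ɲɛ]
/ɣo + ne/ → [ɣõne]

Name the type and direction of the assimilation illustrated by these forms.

regressive nasality assimilation (vowel nasalisation)

The vowel /ɛ/ surfaces as nasalised [ɛ̃] next to the following nasal /ɲ/ — it has acquired the [+nasal] feature of its neighbour.
The other forms show the same pattern: /e/ → [ẽ] before /ɳ/; /ʊ/ → [ʊ̃] before /ɲ/; /o/ → [õ] before /n/ — each time a vowel is nasalised next to a following nasal.
Because the conditioning nasal is to the right of the vowel that changes, the process is regressive (anticipatory).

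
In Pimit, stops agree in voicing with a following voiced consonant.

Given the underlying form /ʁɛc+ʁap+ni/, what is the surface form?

[ʁɛɟʁabni]

/c/ is a voiceless palatal stop. The following trigger /ʁ/ is voiced, so /c/ must become voiced as well.
Changing only its voicing to voiced gives [ɟ] — the voiced palatal stop.
At the second juncture, /p/ likewise becomes [b] adjacent to /n/.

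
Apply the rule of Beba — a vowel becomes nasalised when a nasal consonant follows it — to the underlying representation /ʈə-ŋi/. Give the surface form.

[ʈə̃ŋi]

/ə/ sits next to the nasal /ŋ/ and is therefore nasalised to [ə̃].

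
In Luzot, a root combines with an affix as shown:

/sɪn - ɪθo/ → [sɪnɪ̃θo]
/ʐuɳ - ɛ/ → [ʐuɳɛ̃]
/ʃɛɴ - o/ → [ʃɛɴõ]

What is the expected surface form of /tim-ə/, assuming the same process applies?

[timə̃]

The data show progressive nasality assimilation (vowel nasalisation): /ɪ/ → [ɪ̃] after /n/; /ɛ/ → [ɛ̃] after /ɳ/; /o/ → [õ] after /ɴ/ — a vowel is nasalised by an immediately preceding nasal consonant.
The vowel /ə/ is adjacent to the preceding nasal /m/, so it acquires [+nasal] and surfaces as [ə̃].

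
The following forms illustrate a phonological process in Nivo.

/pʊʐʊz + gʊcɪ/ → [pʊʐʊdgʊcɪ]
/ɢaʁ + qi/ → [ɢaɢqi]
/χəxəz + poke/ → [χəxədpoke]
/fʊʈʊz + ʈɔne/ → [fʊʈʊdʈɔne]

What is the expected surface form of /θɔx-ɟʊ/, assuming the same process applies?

The data show regressive manner assimilation: /z/ → [d] before /g/; /ʁ/ → [ɢ] before /q/; /z/ → [d] before /p/; /z/ → [d] before /ʈ/. In each pair only manner changes, matching the following consonant, while place and voice stay constant.
The rule targets /x/ (voiceless velar fricative), which sits before the trigger /ɟ/ (stop).
The voiceless velar stop is [k], so /x/ → [k].

[θɔkɟʊ]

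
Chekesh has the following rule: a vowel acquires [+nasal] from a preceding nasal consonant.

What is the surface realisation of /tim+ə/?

/ə/ sits next to the nasal /m/ and is therefore nasalised to [ə̃].

[timə̃]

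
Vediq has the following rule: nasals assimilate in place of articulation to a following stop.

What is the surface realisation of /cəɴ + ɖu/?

The rule targets /ɴ/ (voiced uvular nasal), which sits before the trigger /ɖ/ (retroflex).
The voiced retroflex nasal is [ɳ], so /ɴ/ → [ɳ].

[cəɳɖu]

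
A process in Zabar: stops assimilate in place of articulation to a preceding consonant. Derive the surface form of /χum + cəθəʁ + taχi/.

[χumpəθəʁqaχi]

The rule targets /c/ (voiceless palatal stop), which sits after the trigger /m/ (bilabial).
The voiceless bilabial stop is [p], so /c/ → [p].
The same rule applies at the second boundary: /t/ → [q] next to /ʁ/.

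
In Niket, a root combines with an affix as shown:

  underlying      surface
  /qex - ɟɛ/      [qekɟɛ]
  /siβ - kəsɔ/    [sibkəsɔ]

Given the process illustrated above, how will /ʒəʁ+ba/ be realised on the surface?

The data show regressive manner assimilation: /x/ → [k] before /ɟ/; /β/ → [b] before /k/. In each pair only manner changes, matching the following consonant, while place and voice stay constant.
The rule targets /ʁ/ (voiced uvular fricative), which sits before the trigger /b/ (stop).
The voiced uvular stop is [ɢ], so /ʁ/ → [ɢ].

[ʒəɢba]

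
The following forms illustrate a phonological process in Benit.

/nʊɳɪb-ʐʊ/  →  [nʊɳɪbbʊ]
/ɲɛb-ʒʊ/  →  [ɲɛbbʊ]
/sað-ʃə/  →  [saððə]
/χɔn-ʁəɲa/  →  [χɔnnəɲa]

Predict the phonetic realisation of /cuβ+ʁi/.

[cuββi]

The data show progressive total assimilation (/ʐ/ → [b] after /b/; /ʒ/ → [b] after /b/; /ʃ/ → [ð] after /ð/; /ʁ/ → [n] after /n/): in every case the target segment becomes identical to its preceding neighbour, copying more than a single feature.
/ʁ/ is the segment targeted by the rule; it sits immediately after /β/, so it assimilates completely and surfaces as [β].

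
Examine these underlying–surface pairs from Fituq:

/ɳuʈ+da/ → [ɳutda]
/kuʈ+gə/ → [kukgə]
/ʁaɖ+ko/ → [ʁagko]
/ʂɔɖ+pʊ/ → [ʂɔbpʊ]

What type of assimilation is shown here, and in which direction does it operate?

regressive place assimilation

Comparing underlying and surface forms, /ʈ/ → [t] is the alternation; the neighbouring /d/ is constant.
/ʈ/ is retroflex while /d/ is alveolar; the output [t] is alveolar, matching the trigger — so the feature that spreads is place.
Manner and voice are unchanged, so the assimilation is partial, not total.
The other alternating forms pattern the same way: /ʈ/ → [k] before /g/ (retroflex → velar, matching velar); /ɖ/ → [g] before /k/ (retroflex → velar, matching velar); /ɖ/ → [b] before /p/ (retroflex → bilabial, matching bilabial) — only place changes, and always toward the following segment.
The trigger is the following segment, so the direction is regressive (anticipatory).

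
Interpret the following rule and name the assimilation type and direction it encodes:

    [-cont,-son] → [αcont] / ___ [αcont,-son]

The shared variable α links the value of [cont] on the target to that of the neighbouring obstruent. [cont] distinguishes stops from fricatives — a manner-of-articulation feature — so this is manner assimilation.
Since the environment is written after the underscore, the trigger follows the target; the direction is regressive.

regressive manner assimilation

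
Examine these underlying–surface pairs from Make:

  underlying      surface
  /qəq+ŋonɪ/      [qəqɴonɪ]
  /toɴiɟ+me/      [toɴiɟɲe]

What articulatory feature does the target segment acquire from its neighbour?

place

The segment that alternates is /ŋ/, which surfaces as [ɴ] when adjacent to /q/.
/ŋ/ is velar while /q/ is uvular; the output [ɴ] is uvular, matching the trigger — so the feature that spreads is place.
The other alternating form patterns the same way: /m/ → [ɲ] after /ɟ/ (bilabial → palatal, matching palatal) — only place changes, and always toward the preceding segment.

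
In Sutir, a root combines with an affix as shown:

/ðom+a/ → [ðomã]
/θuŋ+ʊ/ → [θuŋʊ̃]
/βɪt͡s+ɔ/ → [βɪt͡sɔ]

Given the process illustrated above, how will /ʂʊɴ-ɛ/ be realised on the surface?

[ʂʊɴɛ̃]

The data show progressive nasality assimilation (vowel nasalisation): /a/ → [ã] after /m/; /ʊ/ → [ʊ̃] after /ŋ/ — a vowel is nasalised by an immediately preceding nasal consonant.
No change occurs in [βɪt͡sɔ] because the vowel at the boundary is adjacent to an oral consonant, not a nasal (/ɔ/ next to /t͡s/).
The vowel /ɛ/ is adjacent to the preceding nasal /ɴ/, so it acquires [+nasal] and surfaces as [ɛ̃].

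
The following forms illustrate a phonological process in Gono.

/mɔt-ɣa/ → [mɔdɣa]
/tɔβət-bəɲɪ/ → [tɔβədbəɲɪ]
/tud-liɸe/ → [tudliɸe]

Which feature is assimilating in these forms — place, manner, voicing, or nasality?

The segment that alternates is /t/, which surfaces as [d] when adjacent to /ɣ/.
The change voiceless → voiced matches the voicing of the following /ɣ/, identifying this as voicing assimilation.
Checking the remaining alternation: /t/ → [d] before /b/ (voiceless → voiced, matching voiced) — only voicing changes, and always toward the following segment.
Nothing changes in [tudliɸe]: there the adjacent consonants already agree in voicing (/d/ and /l/ are both voiced), so this form is consistent with the same rule.

voicing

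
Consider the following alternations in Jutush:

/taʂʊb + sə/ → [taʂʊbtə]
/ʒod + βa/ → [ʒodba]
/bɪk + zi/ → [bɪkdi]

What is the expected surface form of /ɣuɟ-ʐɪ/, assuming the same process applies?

The data show progressive manner assimilation: /s/ → [t] after /b/; /β/ → [b] after /d/; /z/ → [d] after /k/. In each pair only manner changes, matching the preceding consonant, while place and voice stay constant.
The rule targets /ʐ/ (voiced retroflex fricative), which sits after the trigger /ɟ/ (stop).
A voiced retroflex stop is [ɖ], so the surface segment is [ɖ].

[ɣuɟɖɪ]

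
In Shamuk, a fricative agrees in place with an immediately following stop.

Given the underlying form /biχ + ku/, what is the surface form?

[bixku]

The rule targets /χ/ (voiceless uvular fricative), which sits before the trigger /k/ (velar).
The voiceless velar fricative is [x], so /χ/ → [x].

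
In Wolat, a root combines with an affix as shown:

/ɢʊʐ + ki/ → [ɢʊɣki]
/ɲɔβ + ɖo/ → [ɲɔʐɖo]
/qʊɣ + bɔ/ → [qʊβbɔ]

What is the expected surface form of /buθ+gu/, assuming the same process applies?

The data show regressive place assimilation: /ʐ/ → [ɣ] before /k/; /β/ → [ʐ] before /ɖ/; /ɣ/ → [β] before /b/. In each pair only place changes, matching the following consonant, while manner and voice stay constant.
The rule targets /θ/ (voiceless dental fricative), which sits before the trigger /g/ (velar).
Changing only its place to velar gives [x] — the voiceless velar fricative.

[buxgu]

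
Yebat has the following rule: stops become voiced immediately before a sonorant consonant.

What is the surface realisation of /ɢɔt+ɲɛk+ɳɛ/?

[ɢɔdɲɛgɳɛ]

/t/ is a voiceless alveolar stop. The following trigger /ɲ/ is voiced, so /t/ must become voiced as well.
The voiced alveolar stop is [d], so /t/ → [d].
The same rule applies at the second boundary: /k/ → [g] next to /ɳ/.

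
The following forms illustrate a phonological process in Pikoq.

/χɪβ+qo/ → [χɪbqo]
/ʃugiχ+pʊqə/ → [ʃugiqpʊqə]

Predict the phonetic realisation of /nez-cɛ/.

[nedcɛ]

The data show regressive manner assimilation: /β/ → [b] before /q/; /χ/ → [q] before /p/. In each pair only manner changes, matching the following consonant, while place and voice stay constant.
The rule targets /z/ (voiced alveolar fricative), which sits before the trigger /c/ (stop).
Changing only its manner to stop gives [d] — the voiced alveolar stop.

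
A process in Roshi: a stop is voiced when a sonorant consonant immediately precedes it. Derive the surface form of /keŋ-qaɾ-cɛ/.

/q/ is a voiceless uvular stop. The preceding trigger /ŋ/ is voiced, so /q/ must become voiced as well.
A voiced uvular stop is [ɢ], so the surface segment is [ɢ].
At the second juncture, /c/ likewise becomes [ɟ] adjacent to /ɾ/.

[keŋɢaɾɟɛ]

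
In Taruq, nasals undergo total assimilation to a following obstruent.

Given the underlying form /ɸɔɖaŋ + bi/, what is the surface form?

[ɸɔɖabbi]

/ŋ/ is the segment targeted by the rule; it sits immediately before /b/, so it assimilates completely and surfaces as [b].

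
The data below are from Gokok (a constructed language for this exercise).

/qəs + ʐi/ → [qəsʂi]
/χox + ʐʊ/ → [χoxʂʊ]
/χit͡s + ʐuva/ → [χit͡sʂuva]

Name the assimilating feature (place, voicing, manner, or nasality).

voicing

Underlying /ʐ/ is realised as [ʂ] next to /s/; /s/ itself does not change.
The change voiced → voiceless matches the voicing of the preceding /s/, identifying this as voicing assimilation.
The other alternating forms pattern the same way: /ʐ/ → [ʂ] after /x/ (voiced → voiceless, matching voiceless); /ʐ/ → [ʂ] after /t͡s/ (voiced → voiceless, matching voiceless) — only voicing changes, and always toward the preceding segment.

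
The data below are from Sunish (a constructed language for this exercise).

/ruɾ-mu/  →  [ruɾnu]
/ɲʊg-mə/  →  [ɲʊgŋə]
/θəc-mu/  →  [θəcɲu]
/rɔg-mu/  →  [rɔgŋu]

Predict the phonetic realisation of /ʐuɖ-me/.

The data show progressive place assimilation: /m/ → [n] after /ɾ/; /m/ → [ŋ] after /g/; /m/ → [ɲ] after /c/. In each pair only place changes, matching the preceding consonant, while manner and voice stay constant.
The rule targets /m/ (voiced bilabial nasal), which sits after the trigger /ɖ/ (retroflex).
Changing only its place to retroflex gives [ɳ] — the voiced retroflex nasal.

[ʐuɖɳe]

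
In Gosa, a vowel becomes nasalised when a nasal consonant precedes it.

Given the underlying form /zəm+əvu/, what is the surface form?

/ə/ sits next to the nasal /m/ and is therefore nasalised to [ə̃].

[zəmə̃vu]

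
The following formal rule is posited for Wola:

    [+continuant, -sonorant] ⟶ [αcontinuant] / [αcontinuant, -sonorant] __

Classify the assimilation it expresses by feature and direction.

The rule copies [continuant] (continuancy) from the environment onto the target fricatives; since [±continuant] encodes the stop/fricative manner contrast, the assimilating dimension is manner.
The conditioning segment sits to the left of the focus bar, meaning the trigger precedes the segment that changes — progressive assimilation.

progressive manner assimilation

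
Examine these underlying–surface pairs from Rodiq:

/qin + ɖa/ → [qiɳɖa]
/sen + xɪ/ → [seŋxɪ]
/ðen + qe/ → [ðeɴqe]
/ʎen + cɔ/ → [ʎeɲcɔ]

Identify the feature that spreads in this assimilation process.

The segment that alternates is /n/, which surfaces as [ɳ] when adjacent to /ɖ/.
The change alveolar → retroflex matches the place of the following /ɖ/, identifying this as place assimilation.
Checking the remaining alternations: /n/ → [ŋ] before /x/ (alveolar → velar, matching velar); /n/ → [ɴ] before /q/ (alveolar → uvular, matching uvular); /n/ → [ɲ] before /c/ (alveolar → palatal, matching palatal) — only place changes, and always toward the following segment.

place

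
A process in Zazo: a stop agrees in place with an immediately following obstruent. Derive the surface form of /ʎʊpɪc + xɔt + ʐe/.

[ʎʊpɪkxɔʈʐe]

/c/ is a voiceless palatal stop. The following trigger /x/ is velar, so /c/ must become velar as well.
Changing only its place to velar gives [k] — the voiceless velar stop.
At the second juncture, /t/ likewise becomes [ʈ] adjacent to /ʐ/.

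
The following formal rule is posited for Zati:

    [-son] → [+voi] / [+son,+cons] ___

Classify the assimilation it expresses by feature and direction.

The structural change is [+voi], and the conditioning segment [+son,+cons] (a sonorant consonant) is itself voiced, so the target comes to share the voicing of its neighbour — voicing assimilation.
Since the environment is written before the underscore, the trigger precedes the target; the direction is progressive.

progressive voicing assimilation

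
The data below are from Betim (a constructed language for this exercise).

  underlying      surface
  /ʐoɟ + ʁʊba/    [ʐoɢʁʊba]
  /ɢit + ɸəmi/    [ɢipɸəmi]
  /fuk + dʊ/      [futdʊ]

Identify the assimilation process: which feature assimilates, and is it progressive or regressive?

Comparing underlying and surface forms, /ɟ/ → [ɢ] is the alternation; the neighbouring /ʁ/ is constant.
/ɟ/ is palatal while /ʁ/ is uvular; the output [ɢ] is uvular, matching the trigger — so the feature that spreads is place.
Manner and voice are unchanged, so the assimilation is partial, not total.
The other alternating forms pattern the same way: /t/ → [p] before /ɸ/ (alveolar → bilabial, matching bilabial); /k/ → [t] before /d/ (velar → alveolar, matching alveolar) — only place changes, and always toward the following segment.
Since the segment that changes precedes the conditioning segment, the assimilation is regressive.

regressive place assimilation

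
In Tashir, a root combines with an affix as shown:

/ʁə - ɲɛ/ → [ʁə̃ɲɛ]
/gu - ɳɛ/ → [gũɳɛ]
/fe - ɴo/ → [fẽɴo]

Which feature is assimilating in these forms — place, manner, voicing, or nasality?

nasality

The vowel /ə/ surfaces as nasalised [ə̃] next to the following nasal /ɲ/ — it has acquired the [+nasal] feature of its neighbour.
The other forms show the same pattern: /u/ → [ũ] before /ɳ/; /e/ → [ẽ] before /ɴ/ — each time a vowel is nasalised next to a following nasal.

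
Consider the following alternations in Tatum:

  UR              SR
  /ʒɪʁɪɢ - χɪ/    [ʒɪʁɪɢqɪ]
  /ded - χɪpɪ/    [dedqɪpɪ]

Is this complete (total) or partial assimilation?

partial assimilation

The segment that alternates is /χ/, which surfaces as [q] when adjacent to /ɢ/.
/χ/ is a fricative while /ɢ/ is a stop; the output [q] is a stop, matching the trigger — so the feature that spreads is manner.
Place and voice are unchanged, so the assimilation is partial, not total.
The same holds elsewhere in the data: /χ/ → [q] after /d/ (fricative → stop, matching a stop) — only manner changes, and always toward the preceding segment.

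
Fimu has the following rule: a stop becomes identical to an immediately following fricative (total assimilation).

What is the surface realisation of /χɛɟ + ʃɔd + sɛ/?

/ɟ/ is the segment targeted by the rule; it sits immediately before /ʃ/, so it assimilates completely and surfaces as [ʃ].
At the second juncture, /d/ likewise becomes [s] adjacent to /s/.

[χɛʃʃɔssɛ]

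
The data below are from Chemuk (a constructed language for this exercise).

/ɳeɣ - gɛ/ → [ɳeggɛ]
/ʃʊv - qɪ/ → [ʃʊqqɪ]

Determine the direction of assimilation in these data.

Comparing underlying and surface forms, /ɣ/ → [g] is the alternation; the neighbouring /g/ is constant.
The output [g] is identical to the trigger /g/ — every feature (place, manner, voicing) has been copied — so this is total assimilation.
The other form behaves the same way: /v/ → [q] before /q/ — in each case the output is a copy of the following consonant.
Since the segment that changes precedes the conditioning segment, the assimilation is regressive.

regressive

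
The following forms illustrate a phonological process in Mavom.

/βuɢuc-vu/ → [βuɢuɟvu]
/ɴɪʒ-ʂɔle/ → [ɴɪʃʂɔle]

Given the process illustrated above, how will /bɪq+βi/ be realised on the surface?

The data show regressive voicing assimilation: /c/ → [ɟ] before /v/; /ʒ/ → [ʃ] before /ʂ/. In each pair only voicing changes, matching the following consonant, while place and manner stay constant.
The rule targets /q/ (voiceless uvular stop), which sits before the trigger /β/ (voiced).
A voiced uvular stop is [ɢ], so the surface segment is [ɢ].

[bɪɢβi]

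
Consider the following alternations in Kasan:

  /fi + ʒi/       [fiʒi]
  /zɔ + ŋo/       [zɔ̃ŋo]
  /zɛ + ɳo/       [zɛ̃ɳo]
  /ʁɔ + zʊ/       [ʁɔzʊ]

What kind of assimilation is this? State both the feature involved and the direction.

The vowel /ɔ/ surfaces as nasalised [ɔ̃] next to the following nasal /ŋ/ — it has acquired the [+nasal] feature of its neighbour.
The other form shows the same pattern: /ɛ/ → [ɛ̃] before /ɳ/ — each time a vowel is nasalised next to a following nasal.
No change occurs in [fiʒi], [ʁɔzʊ] because the vowel at the boundary is adjacent to an oral consonant, not a nasal (/i/ next to /ʒ/; /ɔ/ next to /z/).
Because the conditioning nasal is to the right of the vowel that changes, the process is regressive (anticipatory).

regressive nasality assimilation (vowel nasalisation)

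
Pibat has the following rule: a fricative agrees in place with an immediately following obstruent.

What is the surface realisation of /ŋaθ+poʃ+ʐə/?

[ŋaɸpoʂʐə]

/θ/ is a voiceless dental fricative. The following trigger /p/ is bilabial, so /θ/ must become bilabial as well.
Changing only its place to bilabial gives [ɸ] — the voiceless bilabial fricative.
At the second juncture, /ʃ/ likewise becomes [ʂ] adjacent to /ʐ/.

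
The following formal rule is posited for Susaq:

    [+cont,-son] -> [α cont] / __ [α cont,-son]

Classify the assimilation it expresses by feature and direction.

The shared variable α links the value of [cont] on the target to that of the neighbouring obstruent. [cont] distinguishes stops from fricatives — a manner-of-articulation feature — so this is manner assimilation.
The conditioning segment sits to the right of the focus bar, meaning the trigger follows the segment that changes — regressive assimilation.

regressive manner assimilation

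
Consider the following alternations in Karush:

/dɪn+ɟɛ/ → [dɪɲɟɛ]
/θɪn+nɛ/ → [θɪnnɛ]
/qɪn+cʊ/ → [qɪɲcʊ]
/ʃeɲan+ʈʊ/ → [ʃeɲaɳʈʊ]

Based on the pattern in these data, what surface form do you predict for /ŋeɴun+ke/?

[ŋeɴuŋke]

The data show regressive place assimilation: /n/ → [ɲ] before /ɟ/; /n/ → [ɲ] before /c/; /n/ → [ɳ] before /ʈ/. In each pair only place changes, matching the following consonant, while manner and voice stay constant.
Nothing changes in [θɪnnɛ]: there the adjacent consonants already agree in place (/n/ and /n/ are both alveolar), so this form is consistent with the same rule.
/n/ is a voiced alveolar nasal. The following trigger /k/ is velar, so /n/ must become velar as well.
A voiced velar nasal is [ŋ], so the surface segment is [ŋ].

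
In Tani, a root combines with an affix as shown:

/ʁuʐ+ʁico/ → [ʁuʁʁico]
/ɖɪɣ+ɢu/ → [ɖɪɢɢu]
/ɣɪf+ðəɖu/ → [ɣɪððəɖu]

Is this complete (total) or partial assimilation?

total assimilation

The segment that alternates is /ɣ/, which surfaces as [ɢ] when adjacent to /ɢ/.
The output [ɢ] is identical to the trigger /ɢ/ — every feature (place, manner, voicing) has been copied — so this is total assimilation.
The other forms behave the same way: /ʐ/ → [ʁ] before /ʁ/; /f/ → [ð] before /ð/ — in each case the output is a copy of the following consonant.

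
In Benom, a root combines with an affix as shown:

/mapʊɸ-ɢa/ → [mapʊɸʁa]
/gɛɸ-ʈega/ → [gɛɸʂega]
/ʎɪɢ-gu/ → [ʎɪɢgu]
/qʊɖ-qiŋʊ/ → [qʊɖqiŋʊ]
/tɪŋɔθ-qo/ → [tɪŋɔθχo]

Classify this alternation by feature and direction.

progressive manner assimilation

Comparing underlying and surface forms, /ɢ/ → [ʁ] is the alternation; the neighbouring /ɸ/ is constant.
The change stop → fricative matches the manner of the preceding /ɸ/, identifying this as manner assimilation.
Place and voice are unchanged, so the assimilation is partial, not total.
The same holds elsewhere in the data: /ʈ/ → [ʂ] after /ɸ/ (stop → fricative, matching a fricative); /q/ → [χ] after /θ/ (stop → fricative, matching a fricative) — only manner changes, and always toward the preceding segment.
No alternation appears in [ʎɪɢgu], [qʊɖqiŋʊ]: there the adjacent consonants already agree in manner (/g/ and /ɢ/ are both stops; /q/ and /ɖ/ are both stops), so these forms are consistent with the same rule.
The trigger is the preceding segment, so the direction is progressive (perseverative).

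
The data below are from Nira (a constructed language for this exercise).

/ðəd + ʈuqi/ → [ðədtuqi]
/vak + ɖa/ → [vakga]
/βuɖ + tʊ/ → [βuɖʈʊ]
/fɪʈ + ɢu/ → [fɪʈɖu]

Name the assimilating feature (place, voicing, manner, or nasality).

The segment that alternates is /ʈ/, which surfaces as [t] when adjacent to /d/.
The change retroflex → alveolar matches the place of the preceding /d/, identifying this as place assimilation.
The same holds elsewhere in the data: /ɖ/ → [g] after /k/ (retroflex → velar, matching velar); /t/ → [ʈ] after /ɖ/ (alveolar → retroflex, matching retroflex); /ɢ/ → [ɖ] after /ʈ/ (uvular → retroflex, matching retroflex) — only place changes, and always toward the preceding segment.

place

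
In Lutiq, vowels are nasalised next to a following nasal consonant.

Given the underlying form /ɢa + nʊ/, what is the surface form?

[ɢãnʊ]

/a/ sits next to the nasal /n/ and is therefore nasalised to [ã].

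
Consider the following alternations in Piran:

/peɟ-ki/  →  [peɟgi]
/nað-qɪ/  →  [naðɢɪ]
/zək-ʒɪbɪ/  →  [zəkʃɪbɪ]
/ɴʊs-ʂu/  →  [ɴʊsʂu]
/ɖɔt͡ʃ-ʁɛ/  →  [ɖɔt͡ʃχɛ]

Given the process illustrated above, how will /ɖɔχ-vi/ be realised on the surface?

[ɖɔχfi]

The data show progressive voicing assimilation: /k/ → [g] after /ɟ/; /q/ → [ɢ] after /ð/; /ʒ/ → [ʃ] after /k/; /ʁ/ → [χ] after /t͡ʃ/. In each pair only voicing changes, matching the preceding consonant, while place and manner stay constant.
No alternation appears in [ɴʊsʂu]: there the adjacent consonants already agree in voicing (/ʂ/ and /s/ are both voiceless), so this form is consistent with the same rule.
/v/ is a voiced labiodental fricative. The preceding trigger /χ/ is voiceless, so /v/ must become voiceless as well.
Changing only its voicing to voiceless gives [f] — the voiceless labiodental fricative.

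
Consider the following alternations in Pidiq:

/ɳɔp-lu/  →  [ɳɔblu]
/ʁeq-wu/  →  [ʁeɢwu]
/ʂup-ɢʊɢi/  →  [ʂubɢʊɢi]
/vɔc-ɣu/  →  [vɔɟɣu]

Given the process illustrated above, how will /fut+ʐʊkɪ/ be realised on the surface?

The data show regressive voicing assimilation: /p/ → [b] before /l/; /q/ → [ɢ] before /w/; /p/ → [b] before /ɢ/; /c/ → [ɟ] before /ɣ/. In each pair only voicing changes, matching the following consonant, while place and manner stay constant.
The rule targets /t/ (voiceless alveolar stop), which sits before the trigger /ʐ/ (voiced).
A voiced alveolar stop is [d], so the surface segment is [d].

[fudʐʊkɪ]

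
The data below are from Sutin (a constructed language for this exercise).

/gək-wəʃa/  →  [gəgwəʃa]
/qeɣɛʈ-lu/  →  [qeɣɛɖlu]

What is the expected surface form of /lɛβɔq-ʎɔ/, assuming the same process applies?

The data show regressive voicing assimilation: /k/ → [g] before /w/; /ʈ/ → [ɖ] before /l/. In each pair only voicing changes, matching the following consonant, while place and manner stay constant.
/q/ is a voiceless uvular stop. The following trigger /ʎ/ is voiced, so /q/ must become voiced as well.
Changing only its voicing to voiced gives [ɢ] — the voiced uvular stop.

[lɛβɔɢʎɔ]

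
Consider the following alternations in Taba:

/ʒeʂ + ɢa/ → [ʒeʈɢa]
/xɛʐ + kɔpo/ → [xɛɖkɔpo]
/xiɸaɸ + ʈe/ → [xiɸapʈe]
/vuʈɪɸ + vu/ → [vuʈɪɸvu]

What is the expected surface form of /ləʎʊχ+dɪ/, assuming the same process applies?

The data show regressive manner assimilation: /ʂ/ → [ʈ] before /ɢ/; /ʐ/ → [ɖ] before /k/; /ɸ/ → [p] before /ʈ/. In each pair only manner changes, matching the following consonant, while place and voice stay constant.
Nothing changes in [vuʈɪɸvu]: there the adjacent consonants already agree in manner (/ɸ/ and /v/ are both fricatives), so this form is consistent with the same rule.
The rule targets /χ/ (voiceless uvular fricative), which sits before the trigger /d/ (stop).
The voiceless uvular stop is [q], so /χ/ → [q].

[ləʎʊqdɪ]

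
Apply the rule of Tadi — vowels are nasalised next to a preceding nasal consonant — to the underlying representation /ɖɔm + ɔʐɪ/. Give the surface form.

[ɖɔmɔ̃ʐɪ]

/ɔ/ sits next to the nasal /m/ and is therefore nasalised to [ɔ̃].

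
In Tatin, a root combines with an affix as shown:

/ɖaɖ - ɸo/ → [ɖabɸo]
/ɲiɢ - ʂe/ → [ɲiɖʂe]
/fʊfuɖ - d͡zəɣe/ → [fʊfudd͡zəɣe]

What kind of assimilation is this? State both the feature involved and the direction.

Underlying /ɖ/ is realised as [b] next to /ɸ/; /ɸ/ itself does not change.
The change retroflex → bilabial matches the place of the following /ɸ/, identifying this as place assimilation.
Manner and voice are unchanged, so the assimilation is partial, not total.
Checking the remaining alternations: /ɢ/ → [ɖ] before /ʂ/ (uvular → retroflex, matching retroflex); /ɖ/ → [d] before /d͡z/ (retroflex → alveolar, matching alveolar) — only place changes, and always toward the following segment.
Since the segment that changes precedes the conditioning segment, the assimilation is regressive.

regressive place assimilation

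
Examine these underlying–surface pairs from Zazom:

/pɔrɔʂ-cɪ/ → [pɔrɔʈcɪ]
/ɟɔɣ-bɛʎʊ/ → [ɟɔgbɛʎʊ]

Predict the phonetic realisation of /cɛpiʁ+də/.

[cɛpiɢdə]

The data show regressive manner assimilation: /ʂ/ → [ʈ] before /c/; /ɣ/ → [g] before /b/. In each pair only manner changes, matching the following consonant, while place and voice stay constant.
/ʁ/ is a voiced uvular fricative. The following trigger /d/ is a stop, so /ʁ/ must become a stop as well.
Changing only its manner to stop gives [ɢ] — the voiced uvular stop.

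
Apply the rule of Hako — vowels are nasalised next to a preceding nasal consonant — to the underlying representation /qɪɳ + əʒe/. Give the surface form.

The vowel /ə/ is adjacent to the preceding nasal /ɳ/, so it acquires [+nasal] and surfaces as [ə̃].

[qɪɳə̃ʒe]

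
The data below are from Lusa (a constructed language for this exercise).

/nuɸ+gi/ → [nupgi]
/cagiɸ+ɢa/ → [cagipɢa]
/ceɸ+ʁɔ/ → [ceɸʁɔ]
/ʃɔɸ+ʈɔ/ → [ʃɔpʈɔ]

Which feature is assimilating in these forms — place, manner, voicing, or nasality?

manner

The segment that alternates is /ɸ/, which surfaces as [p] when adjacent to /g/.
The change fricative → stop matches the manner of the following /g/, identifying this as manner assimilation.
The other alternating forms pattern the same way: /ɸ/ → [p] before /ɢ/ (fricative → stop, matching a stop); /ɸ/ → [p] before /ʈ/ (fricative → stop, matching a stop) — only manner changes, and always toward the following segment.
No alternation appears in [ceɸʁɔ]: there the adjacent consonants already agree in manner (/ɸ/ and /ʁ/ are both fricatives), so this form is consistent with the same rule.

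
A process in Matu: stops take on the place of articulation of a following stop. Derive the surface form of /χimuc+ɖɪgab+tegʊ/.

[χimuʈɖɪgadtegʊ]

/c/ is a voiceless palatal stop. The following trigger /ɖ/ is retroflex, so /c/ must become retroflex as well.
Changing only its place to retroflex gives [ʈ] — the voiceless retroflex stop.
The same rule applies at the second boundary: /b/ → [d] next to /t/.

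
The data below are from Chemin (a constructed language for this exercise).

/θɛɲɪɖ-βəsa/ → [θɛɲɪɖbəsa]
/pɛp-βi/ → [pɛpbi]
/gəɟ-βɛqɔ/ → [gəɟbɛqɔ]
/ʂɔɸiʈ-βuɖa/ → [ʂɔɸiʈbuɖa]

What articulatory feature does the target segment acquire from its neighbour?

Underlying /β/ is realised as [b] next to /ɖ/; /ɖ/ itself does not change.
/β/ is a fricative while /ɖ/ is a stop; the output [b] is a stop, matching the trigger — so the feature that spreads is manner.
The same holds elsewhere in the data: /β/ → [b] after /p/ (fricative → stop, matching a stop); /β/ → [b] after /ɟ/ (fricative → stop, matching a stop); /β/ → [b] after /ʈ/ (fricative → stop, matching a stop) — only manner changes, and always toward the preceding segment.

manner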